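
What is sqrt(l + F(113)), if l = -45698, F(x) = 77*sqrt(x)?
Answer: sqrt(-45698 + 77*sqrt(113)) ≈ 211.85*I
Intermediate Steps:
sqrt(l + F(113)) = sqrt(-45698 + 77*sqrt(113))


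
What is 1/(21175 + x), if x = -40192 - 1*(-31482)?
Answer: 1/12465 ≈ 8.0225e-5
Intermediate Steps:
x = -8710 (x = -40192 + 31482 = -8710)
1/(21175 + x) = 1/(21175 - 8710) = 1/12465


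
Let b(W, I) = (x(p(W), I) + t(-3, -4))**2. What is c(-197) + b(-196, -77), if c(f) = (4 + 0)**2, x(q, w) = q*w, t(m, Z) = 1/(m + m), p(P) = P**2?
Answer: 314998354765825/36 ≈ 8.7500e+12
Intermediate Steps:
t(m, Z) = 1/(2*m)
b(W, I) = (-1/6 + I*W**2)**2 (b(W, I) = (W**2*I + (1/2)/(-3))**2 = (I*W**2 + (1/2)*(-1/3))**2 = (I*W**2 - 1/6)**2 = (-1/6 + I*W**2)**2)
c(f) = 16 (c(f) = 4**2 = 16)
c(-197) + b(-196, -77) = 16 + (-1 + 6*(-77)*(-196)**2)**2/36 = 16 + (-1 + 6*(-77)*38416)**2/36 = 16 + (-1 - 17748192)**2/36 = 16 + (1/36)*(-17748193)**2 = 16 + (1/36)*314998354765249 = 16 + 314998354765249/36 = 314998354765825/36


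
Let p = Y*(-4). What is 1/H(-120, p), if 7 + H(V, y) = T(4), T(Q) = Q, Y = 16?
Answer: -⅓ ≈ -0.33333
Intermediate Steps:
p = -64 (p = 16*(-4) = -64)
H(V, y) = -3 (H(V, y) = -7 + 4 = -3)
1/H(-120, p) = 1/(-3) = -⅓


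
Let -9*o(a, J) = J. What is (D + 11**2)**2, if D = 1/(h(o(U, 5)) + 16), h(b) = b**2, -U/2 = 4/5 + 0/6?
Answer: 25575046084/1745041 ≈ 14656.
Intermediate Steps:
U = -8/5 (U = -2*(4/5 + 0/6) = -2*(4*(1/5) + 0*(1/6)) = -2*(4/5 + 0) = -2*4/5 = -8/5 ≈ -1.6000)
o(a, J) = -J/9
D = 81/1321 (D = 1/((-1/9*5)**2 + 16) = 1/((-5/9)**2 + 16) = 1/(25/81 + 16) = 1/(1321/81) = 81/1321 ≈ 0.061317)
(D + 11**2)**2 = (81/1321 + 11**2)**2 = (81/1321 + 121)**2 = (159922/1321)**2 = 25575046084/1745041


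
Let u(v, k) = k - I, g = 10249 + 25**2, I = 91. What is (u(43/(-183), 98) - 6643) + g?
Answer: 4238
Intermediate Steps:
g = 10874 (g = 10249 + 625 = 10874)
u(v, k) = -91 + k (u(v, k) = k - 1*91 = k - 91 = -91 + k)
(u(43/(-183), 98) - 6643) + g = ((-91 + 98) - 6643) + 10874 = (7 - 6643) + 10874 = -6636 + 10874 = 4238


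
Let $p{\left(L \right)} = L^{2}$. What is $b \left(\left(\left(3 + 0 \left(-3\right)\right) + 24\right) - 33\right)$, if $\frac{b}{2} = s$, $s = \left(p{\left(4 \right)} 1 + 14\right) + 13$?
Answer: $-516$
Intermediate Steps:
$s = 43$ ($s = \left(4^{2} \cdot 1 + 14\right) + 13 = \left(16 \cdot 1 + 14\right) + 13 = \left(16 + 14\right) + 13 = 30 + 13 = 43$)
$b = 86$ ($b = 2 \cdot 43 = 86$)
$b \left(\left(\left(3 + 0 \left(-3\right)\right) + 24\right) - 33\right) = 86 \left(\left(\left(3 + 0 \left(-3\right)\right) + 24\right) - 33\right) = 86 \left(\left(\left(3 + 0\right) + 24\right) - 33\right) = 86 \left(\left(3 + 24\right) - 33\right) = 86 \left(27 - 33\right) = 86 \left(-6\right) = -516$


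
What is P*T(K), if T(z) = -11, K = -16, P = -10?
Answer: 110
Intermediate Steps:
P*T(K) = -10*(-11) = 110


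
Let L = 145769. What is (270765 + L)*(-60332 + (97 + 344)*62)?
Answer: -13741456660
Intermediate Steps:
(270765 + L)*(-60332 + (97 + 344)*62) = (270765 + 145769)*(-60332 + (97 + 344)*62) = 416534*(-60332 + 441*62) = 416534*(-60332 + 27342) = 416534*(-32990) = -13741456660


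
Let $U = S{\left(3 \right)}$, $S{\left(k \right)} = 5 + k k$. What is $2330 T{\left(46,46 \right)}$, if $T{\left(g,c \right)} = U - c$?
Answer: $-74560$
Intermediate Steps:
$S{\left(k \right)} = 5 + k^{2}$
$U = 14$ ($U = 5 + 3^{2} = 5 + 9 = 14$)
$T{\left(g,c \right)} = 14 - c$
$2330 T{\left(46,46 \right)} = 2330 \left(14 - 46\right) = 2330 \left(-32\right) = -74560$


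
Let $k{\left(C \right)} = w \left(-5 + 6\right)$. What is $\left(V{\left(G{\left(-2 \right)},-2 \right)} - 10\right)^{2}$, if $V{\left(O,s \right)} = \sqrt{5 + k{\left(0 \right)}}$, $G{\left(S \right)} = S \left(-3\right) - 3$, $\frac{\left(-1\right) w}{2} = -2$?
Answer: $49$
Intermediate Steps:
$w = 4$ ($w = \left(-2\right) \left(-2\right) = 4$)
$G{\left(S \right)} = -3 - 3 S$ ($G{\left(S \right)} = - 3 S - 3 = -3 - 3 S$)
$k{\left(C \right)} = 4$ ($k{\left(C \right)} = 4 \left(-5 + 6\right) = 4 \cdot 1 = 4$)
$V{\left(O,s \right)} = 3$ ($V{\left(O,s \right)} = \sqrt{5 + 4} = \sqrt{9} = 3$)
$\left(V{\left(G{\left(-2 \right)},-2 \right)} - 10\right)^{2} = \left(3 - 10\right)^{2} = \left(-7\right)^{2} = 49$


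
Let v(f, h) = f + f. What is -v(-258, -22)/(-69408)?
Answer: -43/5784 ≈ -0.0074343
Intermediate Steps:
v(f, h) = 2*f
-v(-258, -22)/(-69408) = -2*(-258)/(-69408) = -(-516)*(-1)/69408 = -1*43/5784 = -43/5784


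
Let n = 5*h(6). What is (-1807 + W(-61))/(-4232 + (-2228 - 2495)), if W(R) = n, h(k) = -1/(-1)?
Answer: 1802/8955 ≈ 0.20123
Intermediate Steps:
h(k) = 1 (h(k) = -1*(-1) = 1)
n = 5 (n = 5*1 = 5)
W(R) = 5
(-1807 + W(-61))/(-4232 + (-2228 - 2495)) = (-1807 + 5)/(-4232 + (-2228 - 2495)) = -1802/(-4232 - 4723) = -1802/(-8955) = -1802*(-1/8955) = 1802/8955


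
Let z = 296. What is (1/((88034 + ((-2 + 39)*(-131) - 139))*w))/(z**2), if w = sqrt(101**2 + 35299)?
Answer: sqrt(455)/33107317734400 ≈ 6.4429e-13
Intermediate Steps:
w = 10*sqrt(455) (w = sqrt(10201 + 35299) = sqrt(45500) = 10*sqrt(455) ≈ 213.31)
(1/((88034 + ((-2 + 39)*(-131) - 139))*w))/(z**2) = (1/((88034 + ((-2 + 39)*(-131) - 139))*((10*sqrt(455)))))/(296**2) = ((sqrt(455)/4550)/(88034 + (37*(-131) - 139)))/87616 = ((sqrt(455)/4550)/(88034 + (-4847 - 139)))*(1/87616) = ((sqrt(455)/4550)/(88034 - 4986))*(1/87616) = ((sqrt(455)/4550)/83048)*(1/87616) = (sqrt(455)/377868400)*(1/87616) = sqrt(455)/33107317734400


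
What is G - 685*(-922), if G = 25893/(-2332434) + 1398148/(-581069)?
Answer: 285322253595594457/451768363982 ≈ 6.3157e+5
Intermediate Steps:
G = -1092044517283/451768363982 (G = 25893*(-1/2332434) + 1398148*(-1/581069) = -8631/777478 - 1398148/581069 = -1092044517283/451768363982 ≈ -2.4173)
G - 685*(-922) = -1092044517283/451768363982 - 685*(-922) = -1092044517283/451768363982 + 631570 = 285322253595594457/451768363982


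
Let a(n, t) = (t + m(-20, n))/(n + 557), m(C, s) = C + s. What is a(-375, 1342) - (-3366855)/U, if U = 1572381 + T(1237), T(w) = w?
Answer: 525745964/71599619 ≈ 7.3429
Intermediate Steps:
U = 1573618 (U = 1572381 + 1237 = 1573618)
a(n, t) = (-20 + n + t)/(557 + n) (a(n, t) = (t + (-20 + n))/(n + 557) = (-20 + n + t)/(557 + n))
a(-375, 1342) - (-3366855)/U = (-20 - 375 + 1342)/(557 - 375) - (-3366855)/1573618 = 947/182 - (-3366855)/1573618 = (1/182)*947 - 1*(-3366855/1573618) = 947/182 + 3366855/1573618 = 525745964/71599619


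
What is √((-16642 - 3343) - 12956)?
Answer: I*√32941 ≈ 181.5*I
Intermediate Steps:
√((-16642 - 3343) - 12956) = √(-19985 - 12956) = √(-32941) = I*√32941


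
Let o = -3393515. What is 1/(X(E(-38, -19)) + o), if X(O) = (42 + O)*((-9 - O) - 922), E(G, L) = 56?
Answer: -1/3490241 ≈ -2.8651e-7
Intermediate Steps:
X(O) = (-931 - O)*(42 + O) (X(O) = (42 + O)*(-931 - O) = (-931 - O)*(42 + O))
1/(X(E(-38, -19)) + o) = 1/((-39102 - 1*56**2 - 973*56) - 3393515) = 1/((-39102 - 1*3136 - 54488) - 3393515) = 1/((-39102 - 3136 - 54488) - 3393515) = 1/(-96726 - 3393515) = 1/(-3490241) = -1/3490241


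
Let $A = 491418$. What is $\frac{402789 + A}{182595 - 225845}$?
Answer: $- \frac{894207}{43250} \approx -20.675$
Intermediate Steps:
$\frac{402789 + A}{182595 - 225845} = \frac{402789 + 491418}{182595 - 225845} = \frac{894207}{-43250} = 894207 \left(- \frac{1}{43250}\right) = - \frac{894207}{43250}$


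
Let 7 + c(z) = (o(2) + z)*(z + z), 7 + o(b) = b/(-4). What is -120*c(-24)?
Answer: -180600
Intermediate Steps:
o(b) = -7 - b/4 (o(b) = -7 + b/(-4) = -7 + b*(-¼) = -7 - b/4)
c(z) = -7 + 2*z*(-15/2 + z) (c(z) = -7 + ((-7 - ¼*2) + z)*(z + z) = -7 + ((-7 - ½) + z)*(2*z) = -7 + (-15/2 + z)*(2*z) = -7 + 2*z*(-15/2 + z))
-120*c(-24) = -120*(-7 - 15*(-24) + 2*(-24)²) = -120*(-7 + 360 + 2*576) = -120*(-7 + 360 + 1152) = -120*1505 = -180600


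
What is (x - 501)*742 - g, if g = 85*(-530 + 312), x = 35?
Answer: -327242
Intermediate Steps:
g = -18530 (g = 85*(-218) = -18530)
(x - 501)*742 - g = (35 - 501)*742 - 1*(-18530) = -466*742 + 18530 = -345772 + 18530 = -327242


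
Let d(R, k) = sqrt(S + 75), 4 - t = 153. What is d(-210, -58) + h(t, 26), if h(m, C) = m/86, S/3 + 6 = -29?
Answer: -149/86 + I*sqrt(30) ≈ -1.7326 + 5.4772*I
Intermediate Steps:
S = -105 (S = -18 + 3*(-29) = -18 - 87 = -105)
t = -149 (t = 4 - 1*153 = 4 - 153 = -149)
d(R, k) = I*sqrt(30) (d(R, k) = sqrt(-105 + 75) = sqrt(-30) = I*sqrt(30))
h(m, C) = m/86 (h(m, C) = m*(1/86) = m/86)
d(-210, -58) + h(t, 26) = I*sqrt(30) + (1/86)*(-149) = I*sqrt(30) - 149/86 = -149/86 + I*sqrt(30)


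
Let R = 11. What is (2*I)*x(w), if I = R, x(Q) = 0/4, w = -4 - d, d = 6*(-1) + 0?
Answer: 0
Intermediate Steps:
d = -6 (d = -6 + 0 = -6)
w = 2 (w = -4 - 1*(-6) = -4 + 6 = 2)
x(Q) = 0 (x(Q) = 0*(1/4) = 0)
I = 11
(2*I)*x(w) = (2*11)*0 = 22*0 = 0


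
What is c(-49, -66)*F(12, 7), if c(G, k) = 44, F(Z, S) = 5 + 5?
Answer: 440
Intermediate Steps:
F(Z, S) = 10
c(-49, -66)*F(12, 7) = 44*10 = 440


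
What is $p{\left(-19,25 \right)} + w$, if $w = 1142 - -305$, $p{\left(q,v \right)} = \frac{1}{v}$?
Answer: $\frac{36176}{25} \approx 1447.0$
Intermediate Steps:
$w = 1447$ ($w = 1142 + 305 = 1447$)
$p{\left(-19,25 \right)} + w = \frac{1}{25} + 1447 = \frac{36176}{25}$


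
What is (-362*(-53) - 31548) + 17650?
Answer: 5288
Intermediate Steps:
(-362*(-53) - 31548) + 17650 = (19186 - 31548) + 17650 = -12362 + 17650 = 5288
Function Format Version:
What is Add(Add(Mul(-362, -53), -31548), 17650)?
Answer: 5288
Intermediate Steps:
Add(Add(Mul(-362, -53), -31548), 17650) = Add(Add(19186, -31548), 17650) = Add(-12362, 17650) = 5288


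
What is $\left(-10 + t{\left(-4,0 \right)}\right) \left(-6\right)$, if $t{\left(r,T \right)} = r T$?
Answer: $60$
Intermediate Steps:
$t{\left(r,T \right)} = T r$
$\left(-10 + t{\left(-4,0 \right)}\right) \left(-6\right) = \left(-10 + 0 \left(-4\right)\right) \left(-6\right) = \left(-10 + 0\right) \left(-6\right) = \left(-10\right) \left(-6\right) = 60$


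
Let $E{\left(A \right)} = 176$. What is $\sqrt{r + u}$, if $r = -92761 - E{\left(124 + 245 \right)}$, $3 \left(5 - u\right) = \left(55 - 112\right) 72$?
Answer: $2 i \sqrt{22891} \approx 302.6 i$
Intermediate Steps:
$u = 1373$ ($u = 5 - \frac{\left(55 - 112\right) 72}{3} = 5 - \frac{\left(-57\right) 72}{3} = 5 - -1368 = 5 + 1368 = 1373$)
$r = -92937$ ($r = -92761 - 176 = -92937$)
$\sqrt{r + u} = \sqrt{-92937 + 1373} = \sqrt{-91564} = 2 i \sqrt{22891}$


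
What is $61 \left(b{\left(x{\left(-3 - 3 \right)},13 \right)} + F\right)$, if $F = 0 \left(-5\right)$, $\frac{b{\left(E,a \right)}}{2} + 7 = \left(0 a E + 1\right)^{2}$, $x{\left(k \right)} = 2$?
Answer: $-732$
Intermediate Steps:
$b{\left(E,a \right)} = -12$ ($b{\left(E,a \right)} = -14 + 2 \left(0 a E + 1\right)^{2} = -14 + 2 \left(0 E + 1\right)^{2} = -14 + 2 \left(0 + 1\right)^{2} = -14 + 2 \cdot 1^{2} = -14 + 2 \cdot 1 = -14 + 2 = -12$)
$F = 0$
$61 \left(b{\left(x{\left(-3 - 3 \right)},13 \right)} + F\right) = 61 \left(-12 + 0\right) = 61 \left(-12\right) = -732$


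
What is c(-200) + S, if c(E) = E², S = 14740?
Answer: 54740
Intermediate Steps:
c(-200) + S = (-200)² + 14740 = 40000 + 14740 = 54740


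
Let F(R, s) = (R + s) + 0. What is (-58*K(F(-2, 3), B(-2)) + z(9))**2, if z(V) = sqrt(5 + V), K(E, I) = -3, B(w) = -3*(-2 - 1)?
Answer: (174 + sqrt(14))**2 ≈ 31592.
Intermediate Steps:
B(w) = 9 (B(w) = -3*(-3) = 9)
F(R, s) = R + s
(-58*K(F(-2, 3), B(-2)) + z(9))**2 = (-58*(-3) + sqrt(5 + 9))**2 = (174 + sqrt(14))**2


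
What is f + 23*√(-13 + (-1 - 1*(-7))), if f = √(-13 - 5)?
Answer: I*(3*√2 + 23*√7) ≈ 65.095*I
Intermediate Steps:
f = 3*I*√2 (f = √(-18) = 3*I*√2 ≈ 4.2426*I)
f + 23*√(-13 + (-1 - 1*(-7))) = 3*I*√2 + 23*√(-13 + (-1 - 1*(-7))) = 3*I*√2 + 23*√(-13 + (-1 + 7)) = 3*I*√2 + 23*√(-13 + 6) = 3*I*√2 + 23*√(-7) = 3*I*√2 + 23*(I*√7) = 3*I*√2 + 23*I*√7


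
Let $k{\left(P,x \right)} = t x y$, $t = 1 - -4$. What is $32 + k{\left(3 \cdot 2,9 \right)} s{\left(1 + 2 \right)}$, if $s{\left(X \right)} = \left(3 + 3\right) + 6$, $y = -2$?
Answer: $-1048$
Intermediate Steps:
$t = 5$ ($t = 1 + 4 = 5$)
$s{\left(X \right)} = 12$ ($s{\left(X \right)} = 6 + 6 = 12$)
$k{\left(P,x \right)} = - 10 x$ ($k{\left(P,x \right)} = 5 x \left(-2\right) = - 10 x$)
$32 + k{\left(3 \cdot 2,9 \right)} s{\left(1 + 2 \right)} = 32 + \left(-10\right) 9 \cdot 12 = 32 - 1080 = -1048$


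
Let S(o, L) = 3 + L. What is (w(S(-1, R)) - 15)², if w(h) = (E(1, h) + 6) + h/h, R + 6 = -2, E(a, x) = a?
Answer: 49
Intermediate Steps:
R = -8 (R = -6 - 2 = -8)
w(h) = 8 (w(h) = (1 + 6) + h/h = 7 + 1 = 8)
(w(S(-1, R)) - 15)² = (8 - 15)² = (-7)² = 49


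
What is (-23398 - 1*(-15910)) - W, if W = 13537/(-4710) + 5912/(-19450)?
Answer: -68568079583/9160950 ≈ -7484.8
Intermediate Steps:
W = -29114017/9160950 (W = 13537*(-1/4710) + 5912*(-1/19450) = -13537/4710 - 2956/9725 = -29114017/9160950 ≈ -3.1781)
(-23398 - 1*(-15910)) - W = (-23398 - 1*(-15910)) - 1*(-29114017/9160950) = (-23398 + 15910) + 29114017/9160950 = -7488 + 29114017/9160950 = -68568079583/9160950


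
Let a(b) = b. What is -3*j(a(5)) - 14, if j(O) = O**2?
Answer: -89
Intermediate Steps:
-3*j(a(5)) - 14 = -3*5**2 - 14 = -3*25 - 14 = -75 - 14 = -89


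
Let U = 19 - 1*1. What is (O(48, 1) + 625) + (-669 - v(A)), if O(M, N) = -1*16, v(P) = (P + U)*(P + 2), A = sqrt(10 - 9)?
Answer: -117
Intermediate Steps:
A = 1 (A = sqrt(1) = 1)
U = 18 (U = 19 - 1 = 18)
v(P) = (2 + P)*(18 + P) (v(P) = (P + 18)*(P + 2) = (18 + P)*(2 + P) = (2 + P)*(18 + P))
O(M, N) = -16
(O(48, 1) + 625) + (-669 - v(A)) = (-16 + 625) + (-669 - (36 + 1**2 + 20*1)) = 609 + (-669 - (36 + 1 + 20)) = 609 + (-669 - 1*57) = 609 + (-669 - 57) = 609 - 726 = -117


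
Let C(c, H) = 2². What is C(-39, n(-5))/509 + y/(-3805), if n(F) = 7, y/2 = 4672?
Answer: -4740876/1936745 ≈ -2.4479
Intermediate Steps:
y = 9344 (y = 2*4672 = 9344)
C(c, H) = 4
C(-39, n(-5))/509 + y/(-3805) = 4/509 + 9344/(-3805) = 4*(1/509) + 9344*(-1/3805) = 4/509 - 9344/3805 = -4740876/1936745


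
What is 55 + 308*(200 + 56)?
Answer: 78903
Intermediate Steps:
55 + 308*(200 + 56) = 55 + 308*256 = 55 + 78848 = 78903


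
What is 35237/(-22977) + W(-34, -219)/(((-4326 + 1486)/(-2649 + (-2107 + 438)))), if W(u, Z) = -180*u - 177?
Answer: 294766402909/32627340 ≈ 9034.3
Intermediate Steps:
W(u, Z) = -177 - 180*u
35237/(-22977) + W(-34, -219)/(((-4326 + 1486)/(-2649 + (-2107 + 438)))) = 35237/(-22977) + (-177 - 180*(-34))/(((-4326 + 1486)/(-2649 + (-2107 + 438)))) = 35237*(-1/22977) + (-177 + 6120)/((-2840/(-2649 - 1669))) = -35237/22977 + 5943/((-2840/(-4318))) = -35237/22977 + 5943/((-2840*(-1/4318))) = -35237/22977 + 5943/(1420/2159) = -35237/22977 + 5943*(2159/1420) = -35237/22977 + 12830937/1420 = 294766402909/32627340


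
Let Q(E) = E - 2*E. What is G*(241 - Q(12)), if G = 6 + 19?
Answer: 6325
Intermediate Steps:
Q(E) = -E
G = 25
G*(241 - Q(12)) = 25*(241 - (-1)*12) = 25*(241 - 1*(-12)) = 25*(241 + 12) = 25*253 = 6325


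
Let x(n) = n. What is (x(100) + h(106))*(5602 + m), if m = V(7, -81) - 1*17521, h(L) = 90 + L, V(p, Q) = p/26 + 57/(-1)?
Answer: -46082612/13 ≈ -3.5448e+6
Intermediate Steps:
V(p, Q) = -57 + p/26 (V(p, Q) = p*(1/26) + 57*(-1) = p/26 - 57 = -57 + p/26)
m = -457021/26 (m = (-57 + (1/26)*7) - 1*17521 = (-57 + 7/26) - 17521 = -1475/26 - 17521 = -457021/26 ≈ -17578.)
(x(100) + h(106))*(5602 + m) = (100 + (90 + 106))*(5602 - 457021/26) = (100 + 196)*(-311369/26) = 296*(-311369/26) = -46082612/13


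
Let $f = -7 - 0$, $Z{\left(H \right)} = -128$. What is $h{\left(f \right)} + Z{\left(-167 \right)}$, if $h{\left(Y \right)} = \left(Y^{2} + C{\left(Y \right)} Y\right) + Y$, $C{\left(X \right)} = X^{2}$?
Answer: $-429$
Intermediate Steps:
$f = -7$ ($f = -7 + 0 = -7$)
$h{\left(Y \right)} = Y + Y^{2} + Y^{3}$ ($h{\left(Y \right)} = \left(Y^{2} + Y^{2} Y\right) + Y = \left(Y^{2} + Y^{3}\right) + Y = Y + Y^{2} + Y^{3}$)
$h{\left(f \right)} + Z{\left(-167 \right)} = - 7 \left(1 - 7 + \left(-7\right)^{2}\right) - 128 = - 7 \left(1 - 7 + 49\right) - 128 = \left(-7\right) 43 - 128 = -301 - 128 = -429$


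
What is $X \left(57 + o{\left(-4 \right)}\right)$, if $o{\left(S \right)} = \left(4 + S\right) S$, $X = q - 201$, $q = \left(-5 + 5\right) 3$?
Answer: $-11457$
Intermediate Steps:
$q = 0$ ($q = 0 \cdot 3 = 0$)
$X = -201$ ($X = 0 - 201 = -201$)
$o{\left(S \right)} = S \left(4 + S\right)$
$X \left(57 + o{\left(-4 \right)}\right) = - 201 \left(57 - 4 \left(4 - 4\right)\right) = - 201 \left(57 - 0\right) = - 201 \left(57 + 0\right) = \left(-201\right) 57 = -11457$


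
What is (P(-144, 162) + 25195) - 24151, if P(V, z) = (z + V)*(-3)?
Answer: 990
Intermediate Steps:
P(V, z) = -3*V - 3*z (P(V, z) = (V + z)*(-3) = -3*V - 3*z)
(P(-144, 162) + 25195) - 24151 = ((-3*(-144) - 3*162) + 25195) - 24151 = ((432 - 486) + 25195) - 24151 = (-54 + 25195) - 24151 = 25141 - 24151 = 990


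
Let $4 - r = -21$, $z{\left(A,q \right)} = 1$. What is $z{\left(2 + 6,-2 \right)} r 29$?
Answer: $725$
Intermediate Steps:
$r = 25$ ($r = 4 - -21 = 4 + 21 = 25$)
$z{\left(2 + 6,-2 \right)} r 29 = 1 \cdot 25 \cdot 29 = 25 \cdot 29 = 725$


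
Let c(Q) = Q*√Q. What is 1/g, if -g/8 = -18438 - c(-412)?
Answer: 9219/1639577488 + 103*I*√103/409894372 ≈ 5.6228e-6 + 2.5503e-6*I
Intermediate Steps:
c(Q) = Q^(3/2)
g = 147504 - 6592*I*√103 (g = -8*(-18438 - (-412)^(3/2)) = -8*(-18438 - (-824)*I*√103) = -8*(-18438 + 824*I*√103) = 147504 - 6592*I*√103 ≈ 1.475e+5 - 66902.0*I)
1/g = 1/(147504 - 6592*I*√103)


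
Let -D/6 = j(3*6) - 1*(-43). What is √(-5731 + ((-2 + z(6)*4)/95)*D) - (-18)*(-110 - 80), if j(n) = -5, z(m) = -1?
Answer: -3420 + I*√142915/5 ≈ -3420.0 + 75.608*I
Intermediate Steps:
D = -228 (D = -6*(-5 - 1*(-43)) = -6*(-5 + 43) = -6*38 = -228)
√(-5731 + ((-2 + z(6)*4)/95)*D) - (-18)*(-110 - 80) = √(-5731 + ((-2 - 1*4)/95)*(-228)) - (-18)*(-110 - 80) = √(-5731 + ((-2 - 4)*(1/95))*(-228)) - (-18)*(-190) = √(-5731 - 6*1/95*(-228)) - 1*3420 = √(-5731 - 6/95*(-228)) - 3420 = √(-5731 + 72/5) - 3420 = √(-28583/5) - 3420 = I*√142915/5 - 3420 = -3420 + I*√142915/5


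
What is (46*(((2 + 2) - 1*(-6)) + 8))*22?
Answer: 18216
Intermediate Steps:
(46*(((2 + 2) - 1*(-6)) + 8))*22 = (46*((4 + 6) + 8))*22 = (46*(10 + 8))*22 = (46*18)*22 = 828*22 = 18216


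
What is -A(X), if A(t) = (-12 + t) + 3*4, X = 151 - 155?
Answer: 4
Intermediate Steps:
X = -4
A(t) = t (A(t) = (-12 + t) + 12 = t)
-A(X) = -1*(-4) = 4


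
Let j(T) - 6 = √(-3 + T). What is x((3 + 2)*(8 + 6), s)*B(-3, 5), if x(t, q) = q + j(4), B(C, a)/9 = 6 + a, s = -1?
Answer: 594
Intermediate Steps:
j(T) = 6 + √(-3 + T)
B(C, a) = 54 + 9*a (B(C, a) = 9*(6 + a) = 54 + 9*a)
x(t, q) = 7 + q (x(t, q) = q + (6 + √(-3 + 4)) = q + (6 + √1) = q + (6 + 1) = q + 7 = 7 + q)
x((3 + 2)*(8 + 6), s)*B(-3, 5) = (7 - 1)*(54 + 9*5) = 6*(54 + 45) = 6*99 = 594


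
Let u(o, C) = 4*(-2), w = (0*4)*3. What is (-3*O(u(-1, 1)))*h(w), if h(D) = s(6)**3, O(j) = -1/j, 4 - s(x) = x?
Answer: 3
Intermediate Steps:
w = 0 (w = 0*3 = 0)
u(o, C) = -8
s(x) = 4 - x
h(D) = -8 (h(D) = (4 - 1*6)**3 = (4 - 6)**3 = (-2)**3 = -8)
(-3*O(u(-1, 1)))*h(w) = -(-3)/(-8)*(-8) = -(-3)*(-1)/8*(-8) = -3*1/8*(-8) = -3/8*(-8) = 3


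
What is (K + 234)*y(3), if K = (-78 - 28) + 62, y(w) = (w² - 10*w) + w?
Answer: -3420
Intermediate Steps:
y(w) = w² - 9*w
K = -44 (K = -106 + 62 = -44)
(K + 234)*y(3) = (-44 + 234)*(3*(-9 + 3)) = 190*(3*(-6)) = 190*(-18) = -3420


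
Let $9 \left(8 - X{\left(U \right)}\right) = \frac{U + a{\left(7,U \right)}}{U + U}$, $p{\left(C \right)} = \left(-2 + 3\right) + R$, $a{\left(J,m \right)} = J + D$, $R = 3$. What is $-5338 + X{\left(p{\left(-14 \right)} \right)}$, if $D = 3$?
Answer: $- \frac{191887}{36} \approx -5330.2$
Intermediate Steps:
$a{\left(J,m \right)} = 3 + J$ ($a{\left(J,m \right)} = J + 3 = 3 + J$)
$p{\left(C \right)} = 4$ ($p{\left(C \right)} = \left(-2 + 3\right) + 3 = 1 + 3 = 4$)
$X{\left(U \right)} = 8 - \frac{10 + U}{18 U}$ ($X{\left(U \right)} = 8 - \frac{\left(U + \left(3 + 7\right)\right) \frac{1}{U + U}}{9} = 8 - \frac{\left(U + 10\right) \frac{1}{2 U}}{9} = 8 - \frac{\left(10 + U\right) \frac{1}{2 U}}{9} = 8 - \frac{\frac{1}{2} \frac{1}{U} \left(10 + U\right)}{9} = 8 - \frac{10 + U}{18 U}$)
$-5338 + X{\left(p{\left(-14 \right)} \right)} = -5338 + \frac{-10 + 143 \cdot 4}{18 \cdot 4} = -5338 + \frac{1}{18} \cdot \frac{1}{4} \left(-10 + 572\right) = -5338 + \frac{1}{18} \cdot \frac{1}{4} \cdot 562 = -5338 + \frac{281}{36} = - \frac{191887}{36}$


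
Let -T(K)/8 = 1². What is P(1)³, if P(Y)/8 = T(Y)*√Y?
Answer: -262144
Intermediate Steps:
T(K) = -8 (T(K) = -8*1² = -8*1 = -8)
P(Y) = -64*√Y (P(Y) = 8*(-8*√Y) = -64*√Y)
P(1)³ = (-64*√1)³ = (-64*1)³ = (-64)³ = -262144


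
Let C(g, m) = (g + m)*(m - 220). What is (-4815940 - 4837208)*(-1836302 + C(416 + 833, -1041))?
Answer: 20257999861320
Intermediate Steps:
C(g, m) = (-220 + m)*(g + m) (C(g, m) = (g + m)*(-220 + m) = (-220 + m)*(g + m))
(-4815940 - 4837208)*(-1836302 + C(416 + 833, -1041)) = (-4815940 - 4837208)*(-1836302 + ((-1041)**2 - 220*(416 + 833) - 220*(-1041) + (416 + 833)*(-1041))) = -9653148*(-1836302 + (1083681 - 220*1249 + 229020 + 1249*(-1041))) = -9653148*(-1836302 + (1083681 - 274780 + 229020 - 1300209)) = -9653148*(-1836302 - 262288) = -9653148*(-2098590) = 20257999861320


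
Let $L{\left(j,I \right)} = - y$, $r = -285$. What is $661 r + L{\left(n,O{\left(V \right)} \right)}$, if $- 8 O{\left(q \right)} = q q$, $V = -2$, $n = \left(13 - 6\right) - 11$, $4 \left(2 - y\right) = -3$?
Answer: $- \frac{753551}{4} \approx -1.8839 \cdot 10^{5}$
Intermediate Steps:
$y = \frac{11}{4}$ ($y = 2 - - \frac{3}{4} = 2 + \frac{3}{4} = \frac{11}{4} \approx 2.75$)
$n = -4$ ($n = 7 - 11 = -4$)
$O{\left(q \right)} = - \frac{q^{2}}{8}$ ($O{\left(q \right)} = - \frac{q q}{8} = - \frac{q^{2}}{8}$)
$L{\left(j,I \right)} = - \frac{11}{4}$ ($L{\left(j,I \right)} = \left(-1\right) \frac{11}{4} = - \frac{11}{4}$)
$661 r + L{\left(n,O{\left(V \right)} \right)} = 661 \left(-285\right) - \frac{11}{4} = -188385 - \frac{11}{4} = - \frac{753551}{4}$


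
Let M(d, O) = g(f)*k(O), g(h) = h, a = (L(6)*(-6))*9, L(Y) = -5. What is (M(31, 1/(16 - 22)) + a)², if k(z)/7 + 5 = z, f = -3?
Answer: 573049/4 ≈ 1.4326e+5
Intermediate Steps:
a = 270 (a = -5*(-6)*9 = 30*9 = 270)
k(z) = -35 + 7*z
M(d, O) = 105 - 21*O (M(d, O) = -3*(-35 + 7*O) = 105 - 21*O)
(M(31, 1/(16 - 22)) + a)² = ((105 - 21/(16 - 22)) + 270)² = ((105 - 21/(-6)) + 270)² = ((105 - 21*(-⅙)) + 270)² = ((105 + 7/2) + 270)² = (217/2 + 270)² = (757/2)² = 573049/4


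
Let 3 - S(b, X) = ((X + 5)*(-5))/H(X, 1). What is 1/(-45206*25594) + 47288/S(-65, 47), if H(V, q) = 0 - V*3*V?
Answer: 51796942322367149/3243077626292 ≈ 15972.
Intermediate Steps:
H(V, q) = -3*V² (H(V, q) = 0 - 3*V*V = 0 - 3*V² = -3*V²)
S(b, X) = 3 + (-25 - 5*X)/(3*X²) (S(b, X) = 3 - (X + 5)*(-5)/((-3*X²)) = 3 - (5 + X)*(-5)*(-1/(3*X²)) = 3 - (-25 - 5*X)*(-1/(3*X²)) = 3 - (-1)*(-25 - 5*X)/(3*X²) = 3 + (-25 - 5*X)/(3*X²))
1/(-45206*25594) + 47288/S(-65, 47) = 1/(-45206*25594) + 47288/(3 - 25/3/47² - 5/3/47) = -1/45206*1/25594 + 47288/(3 - 25/3*1/2209 - 5/3*1/47) = -1/1157002364 + 47288/(3 - 25/6627 - 5/141) = -1/1157002364 + 47288/(19621/6627) = -1/1157002364 + 47288*(6627/19621) = -1/1157002364 + 313377576/19621 = 51796942322367149/3243077626292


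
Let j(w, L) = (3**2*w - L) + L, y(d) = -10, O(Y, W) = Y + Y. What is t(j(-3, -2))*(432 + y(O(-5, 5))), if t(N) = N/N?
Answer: 422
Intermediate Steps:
O(Y, W) = 2*Y
j(w, L) = 9*w (j(w, L) = (9*w - L) + L = (-L + 9*w) + L = 9*w)
t(N) = 1
t(j(-3, -2))*(432 + y(O(-5, 5))) = 1*(432 - 10) = 1*422 = 422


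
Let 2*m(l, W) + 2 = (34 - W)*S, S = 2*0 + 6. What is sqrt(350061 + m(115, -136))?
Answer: sqrt(350570) ≈ 592.09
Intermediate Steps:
S = 6 (S = 0 + 6 = 6)
m(l, W) = 101 - 3*W (m(l, W) = -1 + ((34 - W)*6)/2 = -1 + (204 - 6*W)/2 = -1 + (102 - 3*W) = 101 - 3*W)
sqrt(350061 + m(115, -136)) = sqrt(350061 + (101 - 3*(-136))) = sqrt(350061 + (101 + 408)) = sqrt(350061 + 509) = sqrt(350570)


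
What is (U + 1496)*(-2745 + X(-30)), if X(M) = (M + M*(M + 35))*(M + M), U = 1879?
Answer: 27185625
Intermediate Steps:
X(M) = 2*M*(M + M*(35 + M)) (X(M) = (M + M*(35 + M))*(2*M) = 2*M*(M + M*(35 + M)))
(U + 1496)*(-2745 + X(-30)) = (1879 + 1496)*(-2745 + 2*(-30)**2*(36 - 30)) = 3375*(-2745 + 2*900*6) = 3375*(-2745 + 10800) = 3375*8055 = 27185625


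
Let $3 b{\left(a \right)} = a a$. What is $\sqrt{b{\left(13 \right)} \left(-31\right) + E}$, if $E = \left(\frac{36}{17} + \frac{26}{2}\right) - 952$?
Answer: $\frac{2 i \sqrt{1744761}}{51} \approx 51.8 i$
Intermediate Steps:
$b{\left(a \right)} = \frac{a^{2}}{3}$ ($b{\left(a \right)} = \frac{a a}{3} = \frac{a^{2}}{3}$)
$E = - \frac{15927}{17}$ ($E = \left(36 \cdot \frac{1}{17} + 26 \cdot \frac{1}{2}\right) - 952 = \left(\frac{36}{17} + 13\right) - 952 = \frac{257}{17} - 952 = - \frac{15927}{17} \approx -936.88$)
$\sqrt{b{\left(13 \right)} \left(-31\right) + E} = \sqrt{\frac{13^{2}}{3} \left(-31\right) - \frac{15927}{17}} = \sqrt{\frac{1}{3} \cdot 169 \left(-31\right) - \frac{15927}{17}} = \sqrt{\frac{169}{3} \left(-31\right) - \frac{15927}{17}} = \sqrt{- \frac{5239}{3} - \frac{15927}{17}} = \sqrt{- \frac{136844}{51}} = \frac{2 i \sqrt{1744761}}{51}$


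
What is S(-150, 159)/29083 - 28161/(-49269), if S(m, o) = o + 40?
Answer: 276270298/477630109 ≈ 0.57842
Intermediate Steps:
S(m, o) = 40 + o
S(-150, 159)/29083 - 28161/(-49269) = (40 + 159)/29083 - 28161/(-49269) = 199*(1/29083) - 28161*(-1/49269) = 199/29083 + 9387/16423 = 276270298/477630109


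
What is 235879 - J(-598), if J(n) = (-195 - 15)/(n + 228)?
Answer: 8727502/37 ≈ 2.3588e+5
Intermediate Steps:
J(n) = -210/(228 + n)
235879 - J(-598) = 235879 - (-210)/(228 - 598) = 235879 - (-210)/(-370) = 235879 - (-210)*(-1)/370 = 235879 - 1*21/37 = 235879 - 21/37 = 8727502/37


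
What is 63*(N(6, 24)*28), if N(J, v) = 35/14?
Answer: 4410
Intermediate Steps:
N(J, v) = 5/2 (N(J, v) = 35*(1/14) = 5/2)
63*(N(6, 24)*28) = 63*((5/2)*28) = 63*70 = 4410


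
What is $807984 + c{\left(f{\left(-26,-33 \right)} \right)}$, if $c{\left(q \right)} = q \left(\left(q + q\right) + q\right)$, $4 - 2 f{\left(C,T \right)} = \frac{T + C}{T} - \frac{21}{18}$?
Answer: $\frac{4692820801}{5808} \approx 8.0799 \cdot 10^{5}$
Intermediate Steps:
$f{\left(C,T \right)} = \frac{31}{12} - \frac{C + T}{2 T}$ ($f{\left(C,T \right)} = 2 - \frac{\frac{T + C}{T} - \frac{21}{18}}{2} = 2 - \frac{\frac{C + T}{T} - \frac{7}{6}}{2} = 2 - \frac{- \frac{7}{6} + \frac{C + T}{T}}{2} = 2 + \left(\frac{7}{12} - \frac{C + T}{2 T}\right) = \frac{31}{12} - \frac{C + T}{2 T}$)
$c{\left(q \right)} = 3 q^{2}$ ($c{\left(q \right)} = q \left(2 q + q\right) = q 3 q = 3 q^{2}$)
$807984 + c{\left(f{\left(-26,-33 \right)} \right)} = 807984 + 3 \left(\frac{25}{12} - - \frac{13}{-33}\right)^{2} = 807984 + 3 \left(\frac{25}{12} - \left(-13\right) \left(- \frac{1}{33}\right)\right)^{2} = 807984 + 3 \left(\frac{25}{12} - \frac{13}{33}\right)^{2} = 807984 + 3 \left(\frac{223}{132}\right)^{2} = 807984 + 3 \cdot \frac{49729}{17424} = 807984 + \frac{49729}{5808} = \frac{4692820801}{5808}$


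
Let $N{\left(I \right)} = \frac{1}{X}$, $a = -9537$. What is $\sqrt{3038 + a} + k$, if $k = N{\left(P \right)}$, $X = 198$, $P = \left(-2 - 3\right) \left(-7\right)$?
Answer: $\frac{1}{198} + i \sqrt{6499} \approx 0.0050505 + 80.616 i$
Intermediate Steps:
$P = 35$ ($P = \left(-5\right) \left(-7\right) = 35$)
$N{\left(I \right)} = \frac{1}{198}$
$k = \frac{1}{198} \approx 0.0050505$
$\sqrt{3038 + a} + k = \sqrt{3038 - 9537} + \frac{1}{198} = \sqrt{-6499} + \frac{1}{198} = i \sqrt{6499} + \frac{1}{198} = \frac{1}{198} + i \sqrt{6499}$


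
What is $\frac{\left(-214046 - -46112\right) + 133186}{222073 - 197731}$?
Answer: $- \frac{17374}{12171} \approx -1.4275$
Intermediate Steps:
$\frac{\left(-214046 - -46112\right) + 133186}{222073 - 197731} = \frac{\left(-214046 + 46112\right) + 133186}{24342} = \left(-167934 + 133186\right) \frac{1}{24342} = \left(-34748\right) \frac{1}{24342} = - \frac{17374}{12171}$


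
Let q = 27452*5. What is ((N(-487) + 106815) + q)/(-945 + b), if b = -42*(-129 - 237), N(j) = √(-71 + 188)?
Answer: 244075/14427 + √13/4809 ≈ 16.919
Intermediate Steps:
N(j) = 3*√13 (N(j) = √117 = 3*√13)
q = 137260
b = 15372 (b = -42*(-366) = 15372)
((N(-487) + 106815) + q)/(-945 + b) = ((3*√13 + 106815) + 137260)/(-945 + 15372) = ((106815 + 3*√13) + 137260)/14427 = (244075 + 3*√13)*(1/14427) = 244075/14427 + √13/4809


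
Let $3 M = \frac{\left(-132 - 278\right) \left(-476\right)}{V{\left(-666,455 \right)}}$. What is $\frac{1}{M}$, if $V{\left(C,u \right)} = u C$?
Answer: $- \frac{12987}{2788} \approx -4.6582$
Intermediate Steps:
$V{\left(C,u \right)} = C u$
$M = - \frac{2788}{12987}$ ($M = \frac{\left(-132 - 278\right) \left(-476\right) \frac{1}{\left(-666\right) 455}}{3} = \frac{\left(-410\right) \left(-476\right) \frac{1}{-303030}}{3} = \frac{195160 \left(- \frac{1}{303030}\right)}{3} = \frac{1}{3} \left(- \frac{2788}{4329}\right) = - \frac{2788}{12987} \approx -0.21468$)
$\frac{1}{M} = \frac{1}{- \frac{2788}{12987}} = - \frac{12987}{2788}$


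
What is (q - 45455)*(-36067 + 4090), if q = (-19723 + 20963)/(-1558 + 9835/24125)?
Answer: 10923909744982905/7515383 ≈ 1.4535e+9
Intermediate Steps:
q = -5983000/7515383 (q = 1240/(-1558 + 9835*(1/24125)) = 1240/(-1558 + 1967/4825) = 1240/(-7515383/4825) = 1240*(-4825/7515383) = -5983000/7515383 ≈ -0.79610)
(q - 45455)*(-36067 + 4090) = (-5983000/7515383 - 45455)*(-36067 + 4090) = -341617717265/7515383*(-31977) = 10923909744982905/7515383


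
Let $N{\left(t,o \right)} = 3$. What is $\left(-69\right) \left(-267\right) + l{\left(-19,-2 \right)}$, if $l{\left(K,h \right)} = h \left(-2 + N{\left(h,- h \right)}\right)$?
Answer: $18421$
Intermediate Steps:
$l{\left(K,h \right)} = h$ ($l{\left(K,h \right)} = h \left(-2 + 3\right) = h 1 = h$)
$\left(-69\right) \left(-267\right) + l{\left(-19,-2 \right)} = \left(-69\right) \left(-267\right) - 2 = 18423 - 2 = 18421$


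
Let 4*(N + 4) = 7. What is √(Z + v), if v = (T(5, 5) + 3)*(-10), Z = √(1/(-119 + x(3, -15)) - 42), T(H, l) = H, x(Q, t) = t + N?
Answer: √(-23762000 + 545*I*√12477230)/545 ≈ 0.36202 + 8.9516*I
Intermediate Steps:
N = -9/4 (N = -4 + (¼)*7 = -4 + 7/4 = -9/4 ≈ -2.2500)
x(Q, t) = -9/4 + t (x(Q, t) = t - 9/4 = -9/4 + t)
Z = I*√12477230/545 (Z = √(1/(-119 + (-9/4 - 15)) - 42) = √(1/(-119 - 69/4) - 42) = √(1/(-545/4) - 42) = √(-4/545 - 42) = √(-22894/545) = I*√12477230/545 ≈ 6.4813*I)
v = -80 (v = (5 + 3)*(-10) = 8*(-10) = -80)
√(Z + v) = √(I*√12477230/545 - 80) = √(-80 + I*√12477230/545)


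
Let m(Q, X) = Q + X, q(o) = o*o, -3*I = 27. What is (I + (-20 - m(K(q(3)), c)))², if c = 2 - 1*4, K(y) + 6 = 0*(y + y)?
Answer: 441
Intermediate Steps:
I = -9 (I = -⅓*27 = -9)
q(o) = o²
K(y) = -6 (K(y) = -6 + 0*(y + y) = -6 + 0*(2*y) = -6 + 0 = -6)
c = -2 (c = 2 - 4 = -2)
(I + (-20 - m(K(q(3)), c)))² = (-9 + (-20 - (-6 - 2)))² = (-9 + (-20 - 1*(-8)))² = (-9 + (-20 + 8))² = (-9 - 12)² = (-21)² = 441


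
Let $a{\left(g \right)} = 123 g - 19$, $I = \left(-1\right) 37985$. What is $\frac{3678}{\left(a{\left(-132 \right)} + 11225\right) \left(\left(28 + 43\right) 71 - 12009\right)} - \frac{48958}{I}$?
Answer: $\frac{34321412183}{26626755688} \approx 1.289$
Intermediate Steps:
$I = -37985$
$a{\left(g \right)} = -19 + 123 g$
$\frac{3678}{\left(a{\left(-132 \right)} + 11225\right) \left(\left(28 + 43\right) 71 - 12009\right)} - \frac{48958}{I} = \frac{3678}{\left(\left(-19 + 123 \left(-132\right)\right) + 11225\right) \left(\left(28 + 43\right) 71 - 12009\right)} - \frac{48958}{-37985} = \frac{3678}{\left(\left(-19 - 16236\right) + 11225\right) \left(71 \cdot 71 - 12009\right)} - - \frac{48958}{37985} = \frac{3678}{\left(-16255 + 11225\right) \left(5041 - 12009\right)} + \frac{48958}{37985} = \frac{3678}{\left(-5030\right) \left(-6968\right)} + \frac{48958}{37985} = \frac{3678}{35049040} + \frac{48958}{37985} = 3678 \cdot \frac{1}{35049040} + \frac{48958}{37985} = \frac{1839}{17524520} + \frac{48958}{37985} = \frac{34321412183}{26626755688}$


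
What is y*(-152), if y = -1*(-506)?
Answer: -76912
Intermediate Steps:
y = 506
y*(-152) = 506*(-152) = -76912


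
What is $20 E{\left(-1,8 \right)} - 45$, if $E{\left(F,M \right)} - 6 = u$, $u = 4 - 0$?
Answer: $155$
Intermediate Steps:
$u = 4$ ($u = 4 + 0 = 4$)
$E{\left(F,M \right)} = 10$ ($E{\left(F,M \right)} = 6 + 4 = 10$)
$20 E{\left(-1,8 \right)} - 45 = 20 \cdot 10 - 45 = 200 - 45 = 155$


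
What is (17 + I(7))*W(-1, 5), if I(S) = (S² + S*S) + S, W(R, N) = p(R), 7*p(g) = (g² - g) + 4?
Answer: 732/7 ≈ 104.57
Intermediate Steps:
p(g) = 4/7 - g/7 + g²/7 (p(g) = ((g² - g) + 4)/7 = (4 + g² - g)/7 = 4/7 - g/7 + g²/7)
W(R, N) = 4/7 - R/7 + R²/7
I(S) = S + 2*S² (I(S) = (S² + S²) + S = 2*S² + S = S + 2*S²)
(17 + I(7))*W(-1, 5) = (17 + 7*(1 + 2*7))*(4/7 - ⅐*(-1) + (⅐)*(-1)²) = (17 + 7*(1 + 14))*(4/7 + ⅐ + (⅐)*1) = (17 + 7*15)*(4/7 + ⅐ + ⅐) = (17 + 105)*(6/7) = 122*(6/7) = 732/7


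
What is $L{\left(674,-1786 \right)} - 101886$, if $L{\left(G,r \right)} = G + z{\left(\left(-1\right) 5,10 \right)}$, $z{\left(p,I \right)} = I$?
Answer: $-101202$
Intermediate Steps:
$L{\left(G,r \right)} = 10 + G$ ($L{\left(G,r \right)} = G + 10 = 10 + G$)
$L{\left(674,-1786 \right)} - 101886 = \left(10 + 674\right) - 101886 = 684 - 101886 = -101202$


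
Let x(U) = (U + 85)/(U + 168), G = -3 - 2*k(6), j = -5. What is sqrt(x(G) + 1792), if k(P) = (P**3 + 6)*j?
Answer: sqrt(1133198830)/795 ≈ 42.343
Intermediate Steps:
k(P) = -30 - 5*P**3 (k(P) = (P**3 + 6)*(-5) = (6 + P**3)*(-5) = -30 - 5*P**3)
G = 2217 (G = -3 - 2*(-30 - 5*6**3) = -3 - 2*(-30 - 5*216) = -3 - 2*(-30 - 1080) = -3 - 2*(-1110) = -3 + 2220 = 2217)
x(U) = (85 + U)/(168 + U)
sqrt(x(G) + 1792) = sqrt((85 + 2217)/(168 + 2217) + 1792) = sqrt(2302/2385 + 1792) = sqrt(4276222/2385) = sqrt(1133198830)/795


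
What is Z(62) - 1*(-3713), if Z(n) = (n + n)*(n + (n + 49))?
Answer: 25165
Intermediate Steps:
Z(n) = 2*n*(49 + 2*n) (Z(n) = (2*n)*(n + (49 + n)) = (2*n)*(49 + 2*n) = 2*n*(49 + 2*n))
Z(62) - 1*(-3713) = 2*62*(49 + 2*62) - 1*(-3713) = 2*62*(49 + 124) + 3713 = 2*62*173 + 3713 = 21452 + 3713 = 25165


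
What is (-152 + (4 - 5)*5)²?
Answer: 24649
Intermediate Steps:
(-152 + (4 - 5)*5)² = (-152 - 1*5)² = (-152 - 5)² = (-157)² = 24649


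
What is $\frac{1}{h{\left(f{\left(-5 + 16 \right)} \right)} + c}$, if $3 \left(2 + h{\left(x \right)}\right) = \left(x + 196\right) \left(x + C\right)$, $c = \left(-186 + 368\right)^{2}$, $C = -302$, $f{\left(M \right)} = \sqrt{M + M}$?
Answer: $\frac{10049}{134622602} + \frac{53 \sqrt{22}}{269245204} \approx 7.5569 \cdot 10^{-5}$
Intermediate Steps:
$f{\left(M \right)} = \sqrt{2} \sqrt{M}$ ($f{\left(M \right)} = \sqrt{2 M} = \sqrt{2} \sqrt{M}$)
$c = 33124$ ($c = 182^{2} = 33124$)
$h{\left(x \right)} = -2 + \frac{\left(-302 + x\right) \left(196 + x\right)}{3}$ ($h{\left(x \right)} = -2 + \frac{\left(x + 196\right) \left(x - 302\right)}{3} = -2 + \frac{\left(196 + x\right) \left(-302 + x\right)}{3} = -2 + \frac{\left(-302 + x\right) \left(196 + x\right)}{3}$)
$\frac{1}{h{\left(f{\left(-5 + 16 \right)} \right)} + c} = \frac{1}{\left(- \frac{59198}{3} - \frac{106 \sqrt{2} \sqrt{-5 + 16}}{3} + \frac{\left(\sqrt{2} \sqrt{-5 + 16}\right)^{2}}{3}\right) + 33124} = \frac{1}{\left(- \frac{59198}{3} - \frac{106 \sqrt{2} \sqrt{11}}{3} + \frac{\left(\sqrt{2} \sqrt{11}\right)^{2}}{3}\right) + 33124} = \frac{1}{\left(- \frac{59198}{3} - \frac{106 \sqrt{22}}{3} + \frac{\left(\sqrt{22}\right)^{2}}{3}\right) + 33124} = \frac{1}{\left(- \frac{59198}{3} - \frac{106 \sqrt{22}}{3} + \frac{1}{3} \cdot 22\right) + 33124} = \frac{1}{\left(- \frac{59198}{3} - \frac{106 \sqrt{22}}{3} + \frac{22}{3}\right) + 33124} = \frac{1}{\left(- \frac{59176}{3} - \frac{106 \sqrt{22}}{3}\right) + 33124} = \frac{1}{\frac{40196}{3} - \frac{106 \sqrt{22}}{3}}$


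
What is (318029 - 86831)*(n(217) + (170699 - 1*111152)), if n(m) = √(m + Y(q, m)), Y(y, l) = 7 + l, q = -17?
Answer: 13772002464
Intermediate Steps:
n(m) = √(7 + 2*m) (n(m) = √(m + (7 + m)) = √(7 + 2*m))
(318029 - 86831)*(n(217) + (170699 - 1*111152)) = (318029 - 86831)*(√(7 + 2*217) + (170699 - 1*111152)) = 231198*(√(7 + 434) + (170699 - 111152)) = 231198*(√441 + 59547) = 231198*(21 + 59547) = 231198*59568 = 13772002464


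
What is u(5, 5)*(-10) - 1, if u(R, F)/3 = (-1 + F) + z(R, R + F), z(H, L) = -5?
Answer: 29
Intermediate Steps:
u(R, F) = -18 + 3*F (u(R, F) = 3*((-1 + F) - 5) = 3*(-6 + F) = -18 + 3*F)
u(5, 5)*(-10) - 1 = (-18 + 3*5)*(-10) - 1 = (-18 + 15)*(-10) - 1 = -3*(-10) - 1 = 30 - 1 = 29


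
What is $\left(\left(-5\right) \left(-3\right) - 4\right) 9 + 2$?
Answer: $101$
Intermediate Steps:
$\left(\left(-5\right) \left(-3\right) - 4\right) 9 + 2 = \left(15 - 4\right) 9 + 2 = 11 \cdot 9 + 2 = 99 + 2 = 101$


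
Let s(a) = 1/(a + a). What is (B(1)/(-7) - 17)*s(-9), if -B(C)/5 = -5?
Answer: 8/7 ≈ 1.1429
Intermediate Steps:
B(C) = 25 (B(C) = -5*(-5) = 25)
s(a) = 1/(2*a)
(B(1)/(-7) - 17)*s(-9) = (25/(-7) - 17)*((½)/(-9)) = (25*(-⅐) - 17)*((½)*(-⅑)) = (-25/7 - 17)*(-1/18) = -144/7*(-1/18) = 8/7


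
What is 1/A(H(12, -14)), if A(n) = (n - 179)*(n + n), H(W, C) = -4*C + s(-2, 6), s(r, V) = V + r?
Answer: -1/14280 ≈ -7.0028e-5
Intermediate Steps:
H(W, C) = 4 - 4*C (H(W, C) = -4*C + (6 - 2) = -4*C + 4 = 4 - 4*C)
A(n) = 2*n*(-179 + n) (A(n) = (-179 + n)*(2*n) = 2*n*(-179 + n))
1/A(H(12, -14)) = 1/(2*(4 - 4*(-14))*(-179 + (4 - 4*(-14)))) = 1/(2*(4 + 56)*(-179 + (4 + 56))) = 1/(2*60*(-179 + 60)) = 1/(2*60*(-119)) = 1/(-14280) = -1/14280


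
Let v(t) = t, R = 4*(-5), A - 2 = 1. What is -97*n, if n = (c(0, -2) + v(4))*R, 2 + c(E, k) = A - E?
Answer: 9700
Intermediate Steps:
A = 3 (A = 2 + 1 = 3)
R = -20
c(E, k) = 1 - E (c(E, k) = -2 + (3 - E) = 1 - E)
n = -100 (n = ((1 - 1*0) + 4)*(-20) = ((1 + 0) + 4)*(-20) = (1 + 4)*(-20) = 5*(-20) = -100)
-97*n = -97*(-100) = 9700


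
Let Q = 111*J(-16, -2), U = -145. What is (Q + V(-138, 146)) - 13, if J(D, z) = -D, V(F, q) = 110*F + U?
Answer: -13562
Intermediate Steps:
V(F, q) = -145 + 110*F (V(F, q) = 110*F - 145 = -145 + 110*F)
Q = 1776 (Q = 111*(-1*(-16)) = 111*16 = 1776)
(Q + V(-138, 146)) - 13 = (1776 + (-145 + 110*(-138))) - 13 = (1776 + (-145 - 15180)) - 13 = (1776 - 15325) - 13 = -13549 - 13 = -13562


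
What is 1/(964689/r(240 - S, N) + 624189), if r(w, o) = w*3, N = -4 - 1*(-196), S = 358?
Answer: 118/73332739 ≈ 1.6091e-6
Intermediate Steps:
N = 192 (N = -4 + 196 = 192)
r(w, o) = 3*w
1/(964689/r(240 - S, N) + 624189) = 1/(964689/((3*(240 - 1*358))) + 624189) = 1/(964689/((3*(240 - 358))) + 624189) = 1/(964689/((3*(-118))) + 624189) = 1/(964689/(-354) + 624189) = 1/(964689*(-1/354) + 624189) = 1/(-321563/118 + 624189) = 1/(73332739/118) = 118/73332739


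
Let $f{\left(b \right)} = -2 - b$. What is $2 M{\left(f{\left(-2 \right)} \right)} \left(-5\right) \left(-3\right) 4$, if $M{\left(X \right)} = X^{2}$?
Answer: $0$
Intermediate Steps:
$2 M{\left(f{\left(-2 \right)} \right)} \left(-5\right) \left(-3\right) 4 = 2 \left(-2 - -2\right)^{2} \left(-5\right) \left(-3\right) 4 = 2 \left(-2 + 2\right)^{2} \cdot 15 \cdot 4 = 2 \cdot 0^{2} \cdot 60 = 2 \cdot 0 \cdot 60 = 0 \cdot 60 = 0$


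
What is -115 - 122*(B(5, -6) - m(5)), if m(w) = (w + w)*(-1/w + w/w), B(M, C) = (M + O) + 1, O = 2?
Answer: -115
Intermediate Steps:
B(M, C) = 3 + M (B(M, C) = (M + 2) + 1 = (2 + M) + 1 = 3 + M)
m(w) = 2*w*(1 - 1/w) (m(w) = (2*w)*(-1/w + 1) = (2*w)*(1 - 1/w) = 2*w*(1 - 1/w))
-115 - 122*(B(5, -6) - m(5)) = -115 - 122*((3 + 5) - (-2 + 2*5)) = -115 - 122*(8 - (-2 + 10)) = -115 - 122*(8 - 1*8) = -115 - 122*(8 - 8) = -115 - 122*0 = -115 + 0 = -115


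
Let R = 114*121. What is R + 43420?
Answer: 57214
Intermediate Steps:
R = 13794
R + 43420 = 13794 + 43420 = 57214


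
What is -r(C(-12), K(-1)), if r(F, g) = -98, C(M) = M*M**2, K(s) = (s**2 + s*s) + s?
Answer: 98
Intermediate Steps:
K(s) = s + 2*s**2 (K(s) = (s**2 + s**2) + s = 2*s**2 + s = s + 2*s**2)
C(M) = M**3
-r(C(-12), K(-1)) = -1*(-98) = 98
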